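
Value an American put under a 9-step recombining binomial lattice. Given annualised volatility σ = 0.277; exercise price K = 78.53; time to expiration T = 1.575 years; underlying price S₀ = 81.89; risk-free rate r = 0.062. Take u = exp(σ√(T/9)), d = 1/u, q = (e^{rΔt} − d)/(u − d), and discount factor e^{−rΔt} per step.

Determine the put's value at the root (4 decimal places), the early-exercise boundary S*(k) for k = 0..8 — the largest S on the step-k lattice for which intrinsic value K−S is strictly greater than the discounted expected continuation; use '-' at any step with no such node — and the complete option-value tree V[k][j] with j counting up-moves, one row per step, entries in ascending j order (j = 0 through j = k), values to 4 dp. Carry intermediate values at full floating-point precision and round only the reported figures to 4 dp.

params: Δt=0.17500 u=1.12286 d=0.89058 q=0.51803 e^(-rΔt)=0.98921
t_9 payoffs: 49.6693 42.1421 32.6518 20.6863 5.6000 0.0000 0.0000 0.0000 0.0000 0.0000
t_8: node(8,0) S=32.4065 payoff=46.1235 vs cont=45.2761 → 46.1235 [stop]  node(8,1) S=40.8584 payoff=37.6716 vs cont=36.8242 → 37.6716 [stop]  node(8,2) S=51.5147 payoff=27.0153 vs cont=26.1679 → 27.0153 [stop]  node(8,3) S=64.9503 payoff=13.5797 vs cont=12.7323 → 13.5797 [stop]  node(8,4) S=81.8900 payoff=0.0000 vs cont=2.6699 → 2.6699 [wait]  node(8,5) S=103.2478 payoff=0.0000 vs cont=0.0000 → 0.0000 [wait]  node(8,6) S=130.1759 payoff=0.0000 vs cont=0.0000 → 0.0000 [wait]  node(8,7) S=164.1271 payoff=0.0000 vs cont=0.0000 → 0.0000 [wait]  node(8,8) S=206.9332 payoff=0.0000 vs cont=0.0000 → 0.0000 [wait]  ⇒ S*(8)=64.9503
t_7: node(7,0) S=36.3879 payoff=42.1421 vs cont=41.2947 → 42.1421 [stop]  node(7,1) S=45.8782 payoff=32.6518 vs cont=31.8044 → 32.6518 [stop]  node(7,2) S=57.8437 payoff=20.6863 vs cont=19.8388 → 20.6863 [stop]  node(7,3) S=72.9300 payoff=5.6000 vs cont=7.8426 → 7.8426 [wait]  node(7,4) S=91.9509 payoff=0.0000 vs cont=1.2729 → 1.2729 [wait]  node(7,5) S=115.9326 payoff=0.0000 vs cont=0.0000 → 0.0000 [wait]  node(7,6) S=146.1691 payoff=0.0000 vs cont=0.0000 → 0.0000 [wait]  node(7,7) S=184.2915 payoff=0.0000 vs cont=0.0000 → 0.0000 [wait]  ⇒ S*(7)=57.8437
t_6: node(6,0) S=40.8584 payoff=37.6716 vs cont=36.8242 → 37.6716 [stop]  node(6,1) S=51.5147 payoff=27.0153 vs cont=26.1679 → 27.0153 [stop]  node(6,2) S=64.9503 payoff=13.5797 vs cont=13.8814 → 13.8814 [wait]  node(6,3) S=81.8900 payoff=0.0000 vs cont=4.3914 → 4.3914 [wait]  node(6,4) S=103.2478 payoff=0.0000 vs cont=0.6069 → 0.6069 [wait]  node(6,5) S=130.1759 payoff=0.0000 vs cont=0.0000 → 0.0000 [wait]  node(6,6) S=164.1271 payoff=0.0000 vs cont=0.0000 → 0.0000 [wait]  ⇒ S*(6)=51.5147
t_5: node(5,0) S=45.8782 payoff=32.6518 vs cont=31.8044 → 32.6518 [stop]  node(5,1) S=57.8437 payoff=20.6863 vs cont=19.9935 → 20.6863 [stop]  node(5,2) S=72.9300 payoff=5.6000 vs cont=8.8686 → 8.8686 [wait]  node(5,3) S=91.9509 payoff=0.0000 vs cont=2.4047 → 2.4047 [wait]  node(5,4) S=115.9326 payoff=0.0000 vs cont=0.2894 → 0.2894 [wait]  node(5,5) S=146.1691 payoff=0.0000 vs cont=0.0000 → 0.0000 [wait]  ⇒ S*(5)=57.8437
t_4: node(4,0) S=51.5147 payoff=27.0153 vs cont=26.1679 → 27.0153 [stop]  node(4,1) S=64.9503 payoff=13.5797 vs cont=14.4072 → 14.4072 [wait]  node(4,2) S=81.8900 payoff=0.0000 vs cont=5.4605 → 5.4605 [wait]  node(4,3) S=103.2478 payoff=0.0000 vs cont=1.2948 → 1.2948 [wait]  node(4,4) S=130.1759 payoff=0.0000 vs cont=0.1380 → 0.1380 [wait]  ⇒ S*(4)=51.5147
t_3: node(3,0) S=57.8437 payoff=20.6863 vs cont=20.2629 → 20.6863 [stop]  node(3,1) S=72.9300 payoff=5.6000 vs cont=9.6671 → 9.6671 [wait]  node(3,2) S=91.9509 payoff=0.0000 vs cont=3.2669 → 3.2669 [wait]  node(3,3) S=115.9326 payoff=0.0000 vs cont=0.6880 → 0.6880 [wait]  ⇒ S*(3)=57.8437
t_2: node(2,0) S=64.9503 payoff=13.5797 vs cont=14.8164 → 14.8164 [wait]  node(2,1) S=81.8900 payoff=0.0000 vs cont=6.2831 → 6.2831 [wait]  node(2,2) S=103.2478 payoff=0.0000 vs cont=1.9101 → 1.9101 [wait]  ⇒ S*(2)=-
t_1: node(1,0) S=72.9300 payoff=5.6000 vs cont=10.2837 → 10.2837 [wait]  node(1,1) S=91.9509 payoff=0.0000 vs cont=3.9744 → 3.9744 [wait]  ⇒ S*(1)=-
t_0: node(0,0) S=81.8900 payoff=0.0000 vs cont=6.9396 → 6.9396 [wait]  ⇒ S*(0)=-

price = 6.9396
boundary = - - - 57.8437 51.5147 57.8437 51.5147 57.8437 64.9503
tree:
6.9396
10.2837 3.9744
14.8164 6.2831 1.9101
20.6863 9.6671 3.2669 0.6880
27.0153 14.4072 5.4605 1.2948 0.1380
32.6518 20.6863 8.8686 2.4047 0.2894 0.0000
37.6716 27.0153 13.8814 4.3914 0.6069 0.0000 0.0000
42.1421 32.6518 20.6863 7.8426 1.2729 0.0000 0.0000 0.0000
46.1235 37.6716 27.0153 13.5797 2.6699 0.0000 0.0000 0.0000 0.0000
49.6693 42.1421 32.6518 20.6863 5.6000 0.0000 0.0000 0.0000 0.0000 0.0000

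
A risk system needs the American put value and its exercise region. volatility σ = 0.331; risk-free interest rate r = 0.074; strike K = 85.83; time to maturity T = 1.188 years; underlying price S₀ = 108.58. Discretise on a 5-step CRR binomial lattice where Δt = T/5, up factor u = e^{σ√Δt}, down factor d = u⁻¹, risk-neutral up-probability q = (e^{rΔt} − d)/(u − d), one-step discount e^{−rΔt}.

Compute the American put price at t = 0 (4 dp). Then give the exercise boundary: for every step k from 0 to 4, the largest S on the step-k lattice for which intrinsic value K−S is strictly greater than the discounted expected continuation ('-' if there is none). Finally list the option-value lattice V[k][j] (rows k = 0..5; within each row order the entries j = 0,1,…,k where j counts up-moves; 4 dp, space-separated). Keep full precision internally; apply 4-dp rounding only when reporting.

price = 3.5389
boundary = - - - 66.9173 56.9466
tree:
3.5389
6.3802 0.9796
11.1983 2.0533 0.0000
18.9127 4.3042 0.0000 0.0000
28.8834 9.0224 0.0000 0.0000 0.0000
37.3685 18.9127 0.0000 0.0000 0.0000 0.0000

params: Δt=0.23760 u=1.17509 d=0.85100 q=0.51448 e^(-rΔt)=0.98257
t_5 payoffs: 37.3685 18.9127 0.0000 0.0000 0.0000 0.0000
t_4: node(4,0) S=56.9466 payoff=28.8834 vs cont=27.3875 → 28.8834 [stop]  node(4,1) S=78.6337 payoff=7.1963 vs cont=9.0224 → 9.0224 [wait]  node(4,2) S=108.5800 payoff=0.0000 vs cont=0.0000 → 0.0000 [wait]  node(4,3) S=149.9308 payoff=0.0000 vs cont=0.0000 → 0.0000 [wait]  node(4,4) S=207.0294 payoff=0.0000 vs cont=0.0000 → 0.0000 [wait]  ⇒ S*(4)=56.9466
t_3: node(3,0) S=66.9173 payoff=18.9127 vs cont=18.3400 → 18.9127 [stop]  node(3,1) S=92.4016 payoff=0.0000 vs cont=4.3042 → 4.3042 [wait]  node(3,2) S=127.5911 payoff=0.0000 vs cont=0.0000 → 0.0000 [wait]  node(3,3) S=176.1820 payoff=0.0000 vs cont=0.0000 → 0.0000 [wait]  ⇒ S*(3)=66.9173
t_2: node(2,0) S=78.6337 payoff=7.1963 vs cont=11.1983 → 11.1983 [wait]  node(2,1) S=108.5800 payoff=0.0000 vs cont=2.0533 → 2.0533 [wait]  node(2,2) S=149.9308 payoff=0.0000 vs cont=0.0000 → 0.0000 [wait]  ⇒ S*(2)=-
t_1: node(1,0) S=92.4016 payoff=0.0000 vs cont=6.3802 → 6.3802 [wait]  node(1,1) S=127.5911 payoff=0.0000 vs cont=0.9796 → 0.9796 [wait]  ⇒ S*(1)=-
t_0: node(0,0) S=108.5800 payoff=0.0000 vs cont=3.5389 → 3.5389 [wait]  ⇒ S*(0)=-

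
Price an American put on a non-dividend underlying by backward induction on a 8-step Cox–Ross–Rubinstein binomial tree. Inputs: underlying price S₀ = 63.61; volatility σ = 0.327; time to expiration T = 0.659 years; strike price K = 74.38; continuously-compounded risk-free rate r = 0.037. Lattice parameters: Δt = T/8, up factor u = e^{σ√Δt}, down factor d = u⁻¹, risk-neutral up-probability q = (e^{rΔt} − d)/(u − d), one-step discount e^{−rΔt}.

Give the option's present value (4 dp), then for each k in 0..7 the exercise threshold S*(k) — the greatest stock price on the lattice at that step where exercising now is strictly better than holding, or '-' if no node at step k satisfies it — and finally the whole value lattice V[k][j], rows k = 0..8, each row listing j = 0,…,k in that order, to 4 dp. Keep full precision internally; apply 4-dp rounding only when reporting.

price = 12.9511
boundary = - - 52.7237 48.0006 52.7237 57.9116 52.7237 57.9116
tree:
12.9511
17.0294 8.8337
21.6563 12.3727 5.2459
26.3794 16.7115 7.9837 2.4605
30.6794 21.6563 11.7256 4.1817 0.7041
34.5943 26.3794 16.4684 6.9168 1.3925 0.0000
38.1584 30.6794 21.6563 11.0030 2.7538 0.0000 0.0000
41.4032 34.5943 26.3794 16.4684 5.4460 0.0000 0.0000 0.0000
44.3574 38.1584 30.6794 21.6563 10.7700 0.0000 0.0000 0.0000 0.0000

Δt=0.08238, u=1.09840, d=0.91042, q=0.49279, disc=e^(-rΔt)=0.99696
k=8 terminal: V=max(K-S,0) → 44.3574 38.1584 30.6794 21.6563 10.7700 0.0000 0.0000 0.0000 0.0000
k=7: j=0 S=32.9768 intr=41.4032 cont=41.1769 V=41.4032[EX]; j=1 S=39.7857 intr=34.5943 cont=34.3679 V=34.5943[EX]; j=2 S=48.0006 intr=26.3794 cont=26.1530 V=26.3794[EX]; j=3 S=57.9116 intr=16.4684 cont=16.2420 V=16.4684[EX]; j=4 S=69.8691 intr=4.5109 cont=5.4460 V=5.4460[hold]; j=5 S=84.2955 intr=0.0000 cont=0.0000 V=0.0000[hold]; j=6 S=101.7006 intr=0.0000 cont=0.0000 V=0.0000[hold]; j=7 S=122.6994 intr=0.0000 cont=0.0000 V=0.0000[hold]  S*(7)=57.9116
k=6: j=0 S=36.2216 intr=38.1584 cont=37.9320 V=38.1584[EX]; j=1 S=43.7006 intr=30.6794 cont=30.4531 V=30.6794[EX]; j=2 S=52.7237 intr=21.6563 cont=21.4299 V=21.6563[EX]; j=3 S=63.6100 intr=10.7700 cont=11.0030 V=11.0030[hold]; j=4 S=76.7440 intr=0.0000 cont=2.7538 V=2.7538[hold]; j=5 S=92.5899 intr=0.0000 cont=0.0000 V=0.0000[hold]; j=6 S=111.7077 intr=0.0000 cont=0.0000 V=0.0000[hold]  S*(6)=52.7237
k=5: j=0 S=39.7857 intr=34.5943 cont=34.3679 V=34.5943[EX]; j=1 S=48.0006 intr=26.3794 cont=26.1530 V=26.3794[EX]; j=2 S=57.9116 intr=16.4684 cont=16.3565 V=16.4684[EX]; j=3 S=69.8691 intr=4.5109 cont=6.9168 V=6.9168[hold]; j=4 S=84.2955 intr=0.0000 cont=1.3925 V=1.3925[hold]; j=5 S=101.7006 intr=0.0000 cont=0.0000 V=0.0000[hold]  S*(5)=57.9116
k=4: j=0 S=43.7006 intr=30.6794 cont=30.4531 V=30.6794[EX]; j=1 S=52.7237 intr=21.6563 cont=21.4299 V=21.6563[EX]; j=2 S=63.6100 intr=10.7700 cont=11.7256 V=11.7256[hold]; j=3 S=76.7440 intr=0.0000 cont=4.1817 V=4.1817[hold]; j=4 S=92.5899 intr=0.0000 cont=0.7041 V=0.7041[hold]  S*(4)=52.7237
k=3: j=0 S=48.0006 intr=26.3794 cont=26.1530 V=26.3794[EX]; j=1 S=57.9116 intr=16.4684 cont=16.7115 V=16.7115[hold]; j=2 S=69.8691 intr=4.5109 cont=7.9837 V=7.9837[hold]; j=3 S=84.2955 intr=0.0000 cont=2.4605 V=2.4605[hold]  S*(3)=48.0006
k=2: j=0 S=52.7237 intr=21.6563 cont=21.5494 V=21.6563[EX]; j=1 S=63.6100 intr=10.7700 cont=12.3727 V=12.3727[hold]; j=2 S=76.7440 intr=0.0000 cont=5.2459 V=5.2459[hold]  S*(2)=52.7237
k=1: j=0 S=57.9116 intr=16.4684 cont=17.0294 V=17.0294[hold]; j=1 S=69.8691 intr=4.5109 cont=8.8337 V=8.8337[hold]  S*(1)=-
k=0: j=0 S=63.6100 intr=10.7700 cont=12.9511 V=12.9511[hold]  S*(0)=-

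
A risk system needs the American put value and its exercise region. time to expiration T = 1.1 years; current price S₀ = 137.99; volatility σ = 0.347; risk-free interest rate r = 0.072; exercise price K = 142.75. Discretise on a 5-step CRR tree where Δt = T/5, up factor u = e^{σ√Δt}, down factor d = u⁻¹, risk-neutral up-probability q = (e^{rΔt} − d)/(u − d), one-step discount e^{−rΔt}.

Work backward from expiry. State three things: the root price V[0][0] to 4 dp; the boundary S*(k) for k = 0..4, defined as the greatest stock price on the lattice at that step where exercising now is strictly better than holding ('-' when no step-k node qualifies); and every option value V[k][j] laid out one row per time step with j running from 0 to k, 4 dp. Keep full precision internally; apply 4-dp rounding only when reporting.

price = 18.6047
boundary = - - 99.6502 84.6825 99.6502
tree:
18.6047
28.9020 9.2255
43.0998 16.0722 2.8903
58.0675 27.0332 5.9713 0.0000
70.7870 43.0998 12.3364 0.0000 0.0000
81.5961 58.0675 25.4865 0.0000 0.0000 0.0000

params: Δt=0.22000 u=1.17675 d=0.84980 q=0.50823 e^(-rΔt)=0.98428
t_5 payoffs: 81.5961 58.0675 25.4865 0.0000 0.0000 0.0000
t_4: node(4,0) S=71.9630 payoff=70.7870 vs cont=68.5437 → 70.7870 [stop]  node(4,1) S=99.6502 payoff=43.0998 vs cont=40.8564 → 43.0998 [stop]  node(4,2) S=137.9900 payoff=4.7600 vs cont=12.3364 → 12.3364 [wait]  node(4,3) S=191.0807 payoff=0.0000 vs cont=0.0000 → 0.0000 [wait]  node(4,4) S=264.5978 payoff=0.0000 vs cont=0.0000 → 0.0000 [wait]  ⇒ S*(4)=99.6502
t_3: node(3,0) S=84.6825 payoff=58.0675 vs cont=55.8242 → 58.0675 [stop]  node(3,1) S=117.2635 payoff=25.4865 vs cont=27.0332 → 27.0332 [wait]  node(3,2) S=162.3799 payoff=0.0000 vs cont=5.9713 → 5.9713 [wait]  node(3,3) S=224.8545 payoff=0.0000 vs cont=0.0000 → 0.0000 [wait]  ⇒ S*(3)=84.6825
t_2: node(2,0) S=99.6502 payoff=43.0998 vs cont=41.6302 → 43.0998 [stop]  node(2,1) S=137.9900 payoff=4.7600 vs cont=16.0722 → 16.0722 [wait]  node(2,2) S=191.0807 payoff=0.0000 vs cont=2.8903 → 2.8903 [wait]  ⇒ S*(2)=99.6502
t_1: node(1,0) S=117.2635 payoff=25.4865 vs cont=28.9020 → 28.9020 [wait]  node(1,1) S=162.3799 payoff=0.0000 vs cont=9.2255 → 9.2255 [wait]  ⇒ S*(1)=-
t_0: node(0,0) S=137.9900 payoff=4.7600 vs cont=18.6047 → 18.6047 [wait]  ⇒ S*(0)=-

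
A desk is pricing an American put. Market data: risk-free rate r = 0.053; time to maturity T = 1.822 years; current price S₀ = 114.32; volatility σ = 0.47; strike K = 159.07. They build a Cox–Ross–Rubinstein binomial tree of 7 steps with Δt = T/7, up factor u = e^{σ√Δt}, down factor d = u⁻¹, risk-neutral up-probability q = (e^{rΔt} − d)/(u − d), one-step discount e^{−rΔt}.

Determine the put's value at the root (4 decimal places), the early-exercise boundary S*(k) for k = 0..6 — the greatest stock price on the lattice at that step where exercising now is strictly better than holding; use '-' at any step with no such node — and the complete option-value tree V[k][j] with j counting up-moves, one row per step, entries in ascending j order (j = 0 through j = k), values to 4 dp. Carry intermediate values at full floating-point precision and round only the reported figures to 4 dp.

Δt=0.26029, u=1.27098, d=0.78680, q=0.46903, disc=e^(-rΔt)=0.98630
k=7 terminal: V=max(K-S,0) → 137.7317 124.6005 103.3887 69.1234 13.7720 0.0000 0.0000 0.0000
k=6: j=0 S=27.1205 intr=131.9495 cont=129.7702 V=131.9495[EX]; j=1 S=43.8099 intr=115.2601 cont=113.0808 V=115.2601[EX]; j=2 S=70.7697 intr=88.3003 cont=86.1210 V=88.3003[EX]; j=3 S=114.3200 intr=44.7500 cont=42.5707 V=44.7500[EX]; j=4 S=184.6704 intr=0.0000 cont=7.2123 V=7.2123[hold]; j=5 S=298.3131 intr=0.0000 cont=0.0000 V=0.0000[hold]; j=6 S=481.8895 intr=0.0000 cont=0.0000 V=0.0000[hold]  S*(6)=114.3200
k=5: j=0 S=34.4695 intr=124.6005 cont=122.4212 V=124.6005[EX]; j=1 S=55.6813 intr=103.3887 cont=101.2093 V=103.3887[EX]; j=2 S=89.9466 intr=69.1234 cont=66.9441 V=69.1234[EX]; j=3 S=145.2980 intr=13.7720 cont=26.7719 V=26.7719[hold]; j=4 S=234.7118 intr=0.0000 cont=3.7771 V=3.7771[hold]; j=5 S=379.1490 intr=0.0000 cont=0.0000 V=0.0000[hold]  S*(5)=89.9466
k=4: j=0 S=43.8099 intr=115.2601 cont=113.0808 V=115.2601[EX]; j=1 S=70.7697 intr=88.3003 cont=86.1210 V=88.3003[EX]; j=2 S=114.3200 intr=44.7500 cont=48.5845 V=48.5845[hold]; j=3 S=184.6704 intr=0.0000 cont=15.7676 V=15.7676[hold]; j=4 S=298.3131 intr=0.0000 cont=1.9780 V=1.9780[hold]  S*(4)=70.7697
k=3: j=0 S=55.6813 intr=103.3887 cont=101.2093 V=103.3887[EX]; j=1 S=89.9466 intr=69.1234 cont=68.7179 V=69.1234[EX]; j=2 S=145.2980 intr=13.7720 cont=32.7377 V=32.7377[hold]; j=3 S=234.7118 intr=0.0000 cont=9.1725 V=9.1725[hold]  S*(3)=89.9466
k=2: j=0 S=70.7697 intr=88.3003 cont=86.1210 V=88.3003[EX]; j=1 S=114.3200 intr=44.7500 cont=51.3443 V=51.3443[hold]; j=2 S=184.6704 intr=0.0000 cont=21.3879 V=21.3879[hold]  S*(2)=70.7697
k=1: j=0 S=89.9466 intr=69.1234 cont=69.9946 V=69.9946[hold]; j=1 S=145.2980 intr=13.7720 cont=36.7829 V=36.7829[hold]  S*(1)=-
k=0: j=0 S=114.3200 intr=44.7500 cont=53.6718 V=53.6718[hold]  S*(0)=-

price = 53.6718
boundary = - - 70.7697 89.9466 70.7697 89.9466 114.3200
tree:
53.6718
69.9946 36.7829
88.3003 51.3443 21.3879
103.3887 69.1234 32.7377 9.1725
115.2601 88.3003 48.5845 15.7676 1.9780
124.6005 103.3887 69.1234 26.7719 3.7771 0.0000
131.9495 115.2601 88.3003 44.7500 7.2123 0.0000 0.0000
137.7317 124.6005 103.3887 69.1234 13.7720 0.0000 0.0000 0.0000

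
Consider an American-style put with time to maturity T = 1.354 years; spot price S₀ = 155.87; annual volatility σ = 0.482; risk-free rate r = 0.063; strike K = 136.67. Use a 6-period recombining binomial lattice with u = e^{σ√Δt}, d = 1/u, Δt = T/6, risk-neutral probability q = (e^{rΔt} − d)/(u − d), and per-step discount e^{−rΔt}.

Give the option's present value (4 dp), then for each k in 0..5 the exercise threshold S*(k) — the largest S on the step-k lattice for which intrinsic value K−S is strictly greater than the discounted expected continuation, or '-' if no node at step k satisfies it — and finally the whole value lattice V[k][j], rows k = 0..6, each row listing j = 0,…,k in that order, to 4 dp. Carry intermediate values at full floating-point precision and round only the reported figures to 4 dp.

price = 19.4391
boundary = - - - 78.4223 62.3733 78.4223
tree:
19.4391
29.0524 9.3584
41.9969 15.5655 2.7530
58.2477 25.2320 5.3089 0.0000
74.2967 39.4311 10.2375 0.0000 0.0000
87.0613 58.2477 19.7416 0.0000 0.0000 0.0000
97.2136 74.2967 38.0691 0.0000 0.0000 0.0000 0.0000

Δt=0.22567, u=1.25731, d=0.79535, q=0.47400, disc=e^(-rΔt)=0.98588
k=6 terminal: V=max(K-S,0) → 97.2136 74.2967 38.0691 0.0000 0.0000 0.0000 0.0000
k=5: j=0 S=49.6087 intr=87.0613 cont=85.1320 V=87.0613[EX]; j=1 S=78.4223 intr=58.2477 cont=56.3184 V=58.2477[EX]; j=2 S=123.9714 intr=12.6986 cont=19.7416 V=19.7416[hold]; j=3 S=195.9762 intr=0.0000 cont=0.0000 V=0.0000[hold]; j=4 S=309.8027 intr=0.0000 cont=0.0000 V=0.0000[hold]; j=5 S=489.7417 intr=0.0000 cont=0.0000 V=0.0000[hold]  S*(5)=78.4223
k=4: j=0 S=62.3733 intr=74.2967 cont=72.3674 V=74.2967[EX]; j=1 S=98.6009 intr=38.0691 cont=39.4311 V=39.4311[hold]; j=2 S=155.8700 intr=0.0000 cont=10.2375 V=10.2375[hold]; j=3 S=246.4021 intr=0.0000 cont=0.0000 V=0.0000[hold]; j=4 S=389.5168 intr=0.0000 cont=0.0000 V=0.0000[hold]  S*(4)=62.3733
k=3: j=0 S=78.4223 intr=58.2477 cont=56.9548 V=58.2477[EX]; j=1 S=123.9714 intr=12.6986 cont=25.2320 V=25.2320[hold]; j=2 S=195.9762 intr=0.0000 cont=5.3089 V=5.3089[hold]; j=3 S=309.8027 intr=0.0000 cont=0.0000 V=0.0000[hold]  S*(3)=78.4223
k=2: j=0 S=98.6009 intr=38.0691 cont=41.9969 V=41.9969[hold]; j=1 S=155.8700 intr=0.0000 cont=15.5655 V=15.5655[hold]; j=2 S=246.4021 intr=0.0000 cont=2.7530 V=2.7530[hold]  S*(2)=-
k=1: j=0 S=123.9714 intr=12.6986 cont=29.0524 V=29.0524[hold]; j=1 S=195.9762 intr=0.0000 cont=9.3584 V=9.3584[hold]  S*(1)=-
k=0: j=0 S=155.8700 intr=0.0000 cont=19.4391 V=19.4391[hold]  S*(0)=-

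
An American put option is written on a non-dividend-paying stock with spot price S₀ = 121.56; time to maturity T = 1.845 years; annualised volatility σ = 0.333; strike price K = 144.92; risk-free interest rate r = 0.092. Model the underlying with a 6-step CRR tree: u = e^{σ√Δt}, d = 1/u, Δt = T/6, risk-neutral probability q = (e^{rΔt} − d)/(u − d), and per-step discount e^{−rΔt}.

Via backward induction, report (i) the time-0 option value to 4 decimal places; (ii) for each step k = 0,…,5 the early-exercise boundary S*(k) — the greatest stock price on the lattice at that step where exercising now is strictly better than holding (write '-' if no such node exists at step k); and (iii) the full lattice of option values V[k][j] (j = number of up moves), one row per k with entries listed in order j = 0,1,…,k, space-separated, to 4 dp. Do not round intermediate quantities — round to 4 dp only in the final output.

price = 28.4242
boundary = - 101.0637 84.0232 101.0637 84.0232 101.0637
tree:
28.4242
43.8563 16.3414
60.8968 27.2758 7.5750
75.0640 43.8563 14.1176 2.2106
86.8425 60.8968 25.4827 4.8510 0.0000
96.6350 75.0640 43.8563 10.6452 0.0000 0.0000
104.7764 86.8425 60.8968 23.3600 0.0000 0.0000 0.0000

params: Δt=0.30750 u=1.20281 d=0.83139 q=0.53122 e^(-rΔt)=0.97211
t_6 payoffs: 104.7764 86.8425 60.8968 23.3600 0.0000 0.0000 0.0000
t_5: node(5,0) S=48.2850 payoff=96.6350 vs cont=92.5927 → 96.6350 [stop]  node(5,1) S=69.8560 payoff=75.0640 vs cont=71.0217 → 75.0640 [stop]  node(5,2) S=101.0637 payoff=43.8563 vs cont=39.8140 → 43.8563 [stop]  node(5,3) S=146.2131 payoff=0.0000 vs cont=10.6452 → 10.6452 [wait]  node(5,4) S=211.5328 payoff=0.0000 vs cont=0.0000 → 0.0000 [wait]  node(5,5) S=306.0337 payoff=0.0000 vs cont=0.0000 → 0.0000 [wait]  ⇒ S*(5)=101.0637
t_4: node(4,0) S=58.0775 payoff=86.8425 vs cont=82.8002 → 86.8425 [stop]  node(4,1) S=84.0232 payoff=60.8968 vs cont=56.8544 → 60.8968 [stop]  node(4,2) S=121.5600 payoff=23.3600 vs cont=25.4827 → 25.4827 [wait]  node(4,3) S=175.8661 payoff=0.0000 vs cont=4.8510 → 4.8510 [wait]  node(4,4) S=254.4330 payoff=0.0000 vs cont=0.0000 → 0.0000 [wait]  ⇒ S*(4)=84.0232
t_3: node(3,0) S=69.8560 payoff=75.0640 vs cont=71.0217 → 75.0640 [stop]  node(3,1) S=101.0637 payoff=43.8563 vs cont=40.9102 → 43.8563 [stop]  node(3,2) S=146.2131 payoff=0.0000 vs cont=14.1176 → 14.1176 [wait]  node(3,3) S=211.5328 payoff=0.0000 vs cont=2.2106 → 2.2106 [wait]  ⇒ S*(3)=101.0637
t_2: node(2,0) S=84.0232 payoff=60.8968 vs cont=56.8544 → 60.8968 [stop]  node(2,1) S=121.5600 payoff=23.3600 vs cont=27.2758 → 27.2758 [wait]  node(2,2) S=175.8661 payoff=0.0000 vs cont=7.5750 → 7.5750 [wait]  ⇒ S*(2)=84.0232
t_1: node(1,0) S=101.0637 payoff=43.8563 vs cont=41.8362 → 43.8563 [stop]  node(1,1) S=146.2131 payoff=0.0000 vs cont=16.3414 → 16.3414 [wait]  ⇒ S*(1)=101.0637
t_0: node(0,0) S=121.5600 payoff=23.3600 vs cont=28.4242 → 28.4242 [wait]  ⇒ S*(0)=-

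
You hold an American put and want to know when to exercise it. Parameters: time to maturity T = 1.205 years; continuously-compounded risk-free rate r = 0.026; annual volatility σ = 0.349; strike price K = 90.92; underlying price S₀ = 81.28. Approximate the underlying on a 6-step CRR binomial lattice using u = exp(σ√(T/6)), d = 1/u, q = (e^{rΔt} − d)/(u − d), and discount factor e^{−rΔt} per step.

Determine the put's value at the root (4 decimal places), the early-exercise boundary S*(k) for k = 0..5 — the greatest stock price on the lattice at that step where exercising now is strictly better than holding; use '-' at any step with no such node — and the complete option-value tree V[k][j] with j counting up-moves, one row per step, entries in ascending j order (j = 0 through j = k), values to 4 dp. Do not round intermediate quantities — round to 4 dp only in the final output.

price = 17.4384
boundary = - - - 50.8405 59.4476 69.5119
tree:
17.4384
23.9304 10.5300
31.6464 15.7546 4.9318
40.0795 22.7709 8.2542 1.3526
47.4405 31.4724 13.5045 2.6030 0.0000
53.7356 40.0795 21.4081 5.0093 0.0000 0.0000
59.1194 47.4405 31.4724 9.6400 0.0000 0.0000 0.0000

params: Δt=0.20083 u=1.16930 d=0.85522 q=0.47765 e^(-rΔt)=0.99479
t_6 payoffs: 59.1194 47.4405 31.4724 9.6400 0.0000 0.0000 0.0000
t_5: node(5,0) S=37.1844 payoff=53.7356 vs cont=53.2621 → 53.7356 [stop]  node(5,1) S=50.8405 payoff=40.0795 vs cont=39.6060 → 40.0795 [stop]  node(5,2) S=69.5119 payoff=21.4081 vs cont=20.9346 → 21.4081 [stop]  node(5,3) S=95.0404 payoff=0.0000 vs cont=5.0093 → 5.0093 [wait]  node(5,4) S=129.9445 payoff=0.0000 vs cont=0.0000 → 0.0000 [wait]  node(5,5) S=177.6671 payoff=0.0000 vs cont=0.0000 → 0.0000 [wait]  ⇒ S*(5)=69.5119
t_4: node(4,0) S=43.4795 payoff=47.4405 vs cont=46.9669 → 47.4405 [stop]  node(4,1) S=59.4476 payoff=31.4724 vs cont=30.9989 → 31.4724 [stop]  node(4,2) S=81.2800 payoff=9.6400 vs cont=13.5045 → 13.5045 [wait]  node(4,3) S=111.1304 payoff=0.0000 vs cont=2.6030 → 2.6030 [wait]  node(4,4) S=151.9436 payoff=0.0000 vs cont=0.0000 → 0.0000 [wait]  ⇒ S*(4)=59.4476
t_3: node(3,0) S=50.8405 payoff=40.0795 vs cont=39.6060 → 40.0795 [stop]  node(3,1) S=69.5119 payoff=21.4081 vs cont=22.7709 → 22.7709 [wait]  node(3,2) S=95.0404 payoff=0.0000 vs cont=8.2542 → 8.2542 [wait]  node(3,3) S=129.9445 payoff=0.0000 vs cont=1.3526 → 1.3526 [wait]  ⇒ S*(3)=50.8405
t_2: node(2,0) S=59.4476 payoff=31.4724 vs cont=31.6464 → 31.6464 [wait]  node(2,1) S=81.2800 payoff=9.6400 vs cont=15.7546 → 15.7546 [wait]  node(2,2) S=111.1304 payoff=0.0000 vs cont=4.9318 → 4.9318 [wait]  ⇒ S*(2)=-
t_1: node(1,0) S=69.5119 payoff=21.4081 vs cont=23.9304 → 23.9304 [wait]  node(1,1) S=95.0404 payoff=0.0000 vs cont=10.5300 → 10.5300 [wait]  ⇒ S*(1)=-
t_0: node(0,0) S=81.2800 payoff=9.6400 vs cont=17.4384 → 17.4384 [wait]  ⇒ S*(0)=-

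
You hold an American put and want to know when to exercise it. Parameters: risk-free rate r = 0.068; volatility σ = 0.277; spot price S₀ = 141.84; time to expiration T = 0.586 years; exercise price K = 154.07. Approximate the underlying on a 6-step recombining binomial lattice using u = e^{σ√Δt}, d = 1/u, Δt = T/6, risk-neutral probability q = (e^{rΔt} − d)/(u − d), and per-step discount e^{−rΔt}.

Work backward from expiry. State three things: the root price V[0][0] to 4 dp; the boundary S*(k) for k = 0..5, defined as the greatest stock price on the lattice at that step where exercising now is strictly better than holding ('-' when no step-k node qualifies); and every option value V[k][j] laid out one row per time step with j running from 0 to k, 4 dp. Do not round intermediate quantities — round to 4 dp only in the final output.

price = 17.1054
boundary = - - 119.2909 109.3986 119.2909 130.0778
tree:
17.1054
24.8649 10.0712
34.7791 15.9164 4.7362
44.6714 24.1531 8.4207 1.3525
53.7434 34.7791 14.5298 2.8177 0.0000
62.0631 44.6714 23.9922 5.8703 0.0000 0.0000
69.6928 53.7434 34.7791 12.2300 0.0000 0.0000 0.0000

Δt=0.09767  u=1.09042  d=0.91707  q=0.51681  discount=0.99338
step 6 (expiry): payoffs max(K−S,0) = 69.6928 53.7434 34.7791 12.2300 0.0000 0.0000 0.0000
step 5: (k=5,j=0): S=92.0069, (K−S)⁺=62.0631, hold=61.0432 ⇒ V=62.0631 exercise | (k=5,j=1): S=109.3986, (K−S)⁺=44.6714, hold=43.6515 ⇒ V=44.6714 exercise | (k=5,j=2): S=130.0778, (K−S)⁺=23.9922, hold=22.9724 ⇒ V=23.9922 exercise | (k=5,j=3): S=154.6658, (K−S)⁺=0.0000, hold=5.8703 ⇒ V=5.8703 continue | (k=5,j=4): S=183.9016, (K−S)⁺=0.0000, hold=0.0000 ⇒ V=0.0000 continue | (k=5,j=5): S=218.6638, (K−S)⁺=0.0000, hold=0.0000 ⇒ V=0.0000 continue  boundary S*=130.0778
step 4: (k=4,j=0): S=100.3266, (K−S)⁺=53.7434, hold=52.7235 ⇒ V=53.7434 exercise | (k=4,j=1): S=119.2909, (K−S)⁺=34.7791, hold=33.7592 ⇒ V=34.7791 exercise | (k=4,j=2): S=141.8400, (K−S)⁺=12.2300, hold=14.5298 ⇒ V=14.5298 continue | (k=4,j=3): S=168.6514, (K−S)⁺=0.0000, hold=2.8177 ⇒ V=2.8177 continue | (k=4,j=4): S=200.5309, (K−S)⁺=0.0000, hold=0.0000 ⇒ V=0.0000 continue  boundary S*=119.2909
step 3: (k=3,j=0): S=109.3986, (K−S)⁺=44.6714, hold=43.6515 ⇒ V=44.6714 exercise | (k=3,j=1): S=130.0778, (K−S)⁺=23.9922, hold=24.1531 ⇒ V=24.1531 continue | (k=3,j=2): S=154.6658, (K−S)⁺=0.0000, hold=8.4207 ⇒ V=8.4207 continue | (k=3,j=3): S=183.9016, (K−S)⁺=0.0000, hold=1.3525 ⇒ V=1.3525 continue  boundary S*=109.3986
step 2: (k=2,j=0): S=119.2909, (K−S)⁺=34.7791, hold=33.8418 ⇒ V=34.7791 exercise | (k=2,j=1): S=141.8400, (K−S)⁺=12.2300, hold=15.9164 ⇒ V=15.9164 continue | (k=2,j=2): S=168.6514, (K−S)⁺=0.0000, hold=4.7362 ⇒ V=4.7362 continue  boundary S*=119.2909
step 1: (k=1,j=0): S=130.0778, (K−S)⁺=23.9922, hold=24.8649 ⇒ V=24.8649 continue | (k=1,j=1): S=154.6658, (K−S)⁺=0.0000, hold=10.0712 ⇒ V=10.0712 continue  boundary S*=-
step 0: (k=0,j=0): S=141.8400, (K−S)⁺=12.2300, hold=17.1054 ⇒ V=17.1054 continue  boundary S*=-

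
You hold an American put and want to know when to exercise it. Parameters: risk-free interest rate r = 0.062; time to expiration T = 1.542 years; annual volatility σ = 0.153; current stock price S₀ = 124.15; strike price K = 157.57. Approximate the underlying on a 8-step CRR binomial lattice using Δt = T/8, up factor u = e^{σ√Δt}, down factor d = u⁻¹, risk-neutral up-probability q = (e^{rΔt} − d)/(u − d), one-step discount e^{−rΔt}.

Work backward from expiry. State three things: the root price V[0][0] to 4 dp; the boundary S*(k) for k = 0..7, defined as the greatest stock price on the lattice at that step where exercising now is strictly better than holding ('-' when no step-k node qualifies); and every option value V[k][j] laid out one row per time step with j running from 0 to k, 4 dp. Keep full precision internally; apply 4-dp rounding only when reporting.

price = 33.4200
boundary = 124.1500 132.7759 142.0011 132.7759 142.0011 132.7759 142.0011 132.7759
tree:
33.4200
41.4855 24.7941
49.0270 33.4200 15.5689
56.0786 41.4855 24.7941 8.8963
62.6720 49.0270 33.4200 15.5689 4.1032
68.8371 56.0786 41.4855 24.7941 8.1455 1.1724
74.6017 62.6720 49.0270 33.4200 15.5689 2.7764 0.0000
79.9918 68.8371 56.0786 41.4855 24.7941 6.5746 0.0000 0.0000
85.0317 74.6017 62.6720 49.0270 33.4200 15.5689 0.0000 0.0000 0.0000

Δt=0.19275, u=1.06948, d=0.93503, q=0.57263, disc=e^(-rΔt)=0.98812
k=8 terminal: V=max(K-S,0) → 85.0317 74.6017 62.6720 49.0270 33.4200 15.5689 0.0000 0.0000 0.0000
k=7: j=0 S=77.5782 intr=79.9918 cont=78.1200 V=79.9918[EX]; j=1 S=88.7329 intr=68.8371 cont=66.9653 V=68.8371[EX]; j=2 S=101.4914 intr=56.0786 cont=54.2067 V=56.0786[EX]; j=3 S=116.0845 intr=41.4855 cont=39.6137 V=41.4855[EX]; j=4 S=132.7759 intr=24.7941 cont=22.9223 V=24.7941[EX]; j=5 S=151.8672 intr=5.7028 cont=6.5746 V=6.5746[hold]; j=6 S=173.7037 intr=0.0000 cont=0.0000 V=0.0000[hold]; j=7 S=198.6799 intr=0.0000 cont=0.0000 V=0.0000[hold]  S*(7)=132.7759
k=6: j=0 S=82.9683 intr=74.6017 cont=72.7299 V=74.6017[EX]; j=1 S=94.8980 intr=62.6720 cont=60.8002 V=62.6720[EX]; j=2 S=108.5430 intr=49.0270 cont=47.1552 V=49.0270[EX]; j=3 S=124.1500 intr=33.4200 cont=31.5482 V=33.4200[EX]; j=4 S=142.0011 intr=15.5689 cont=14.1904 V=15.5689[EX]; j=5 S=162.4189 intr=0.0000 cont=2.7764 V=2.7764[hold]; j=6 S=185.7725 intr=0.0000 cont=0.0000 V=0.0000[hold]  S*(6)=142.0011
k=5: j=0 S=88.7329 intr=68.8371 cont=66.9653 V=68.8371[EX]; j=1 S=101.4914 intr=56.0786 cont=54.2067 V=56.0786[EX]; j=2 S=116.0845 intr=41.4855 cont=39.6137 V=41.4855[EX]; j=3 S=132.7759 intr=24.7941 cont=22.9223 V=24.7941[EX]; j=4 S=151.8672 intr=5.7028 cont=8.1455 V=8.1455[hold]; j=5 S=173.7037 intr=0.0000 cont=1.1724 V=1.1724[hold]  S*(5)=132.7759
k=4: j=0 S=94.8980 intr=62.6720 cont=60.8002 V=62.6720[EX]; j=1 S=108.5430 intr=49.0270 cont=47.1552 V=49.0270[EX]; j=2 S=124.1500 intr=33.4200 cont=31.5482 V=33.4200[EX]; j=3 S=142.0011 intr=15.5689 cont=15.0793 V=15.5689[EX]; j=4 S=162.4189 intr=0.0000 cont=4.1032 V=4.1032[hold]  S*(4)=142.0011
k=3: j=0 S=101.4914 intr=56.0786 cont=54.2067 V=56.0786[EX]; j=1 S=116.0845 intr=41.4855 cont=39.6137 V=41.4855[EX]; j=2 S=132.7759 intr=24.7941 cont=22.9223 V=24.7941[EX]; j=3 S=151.8672 intr=5.7028 cont=8.8963 V=8.8963[hold]  S*(3)=132.7759
k=2: j=0 S=108.5430 intr=49.0270 cont=47.1552 V=49.0270[EX]; j=1 S=124.1500 intr=33.4200 cont=31.5482 V=33.4200[EX]; j=2 S=142.0011 intr=15.5689 cont=15.5041 V=15.5689[EX]  S*(2)=142.0011
k=1: j=0 S=116.0845 intr=41.4855 cont=39.6137 V=41.4855[EX]; j=1 S=132.7759 intr=24.7941 cont=22.9223 V=24.7941[EX]  S*(1)=132.7759
k=0: j=0 S=124.1500 intr=33.4200 cont=31.5482 V=33.4200[EX]  S*(0)=124.1500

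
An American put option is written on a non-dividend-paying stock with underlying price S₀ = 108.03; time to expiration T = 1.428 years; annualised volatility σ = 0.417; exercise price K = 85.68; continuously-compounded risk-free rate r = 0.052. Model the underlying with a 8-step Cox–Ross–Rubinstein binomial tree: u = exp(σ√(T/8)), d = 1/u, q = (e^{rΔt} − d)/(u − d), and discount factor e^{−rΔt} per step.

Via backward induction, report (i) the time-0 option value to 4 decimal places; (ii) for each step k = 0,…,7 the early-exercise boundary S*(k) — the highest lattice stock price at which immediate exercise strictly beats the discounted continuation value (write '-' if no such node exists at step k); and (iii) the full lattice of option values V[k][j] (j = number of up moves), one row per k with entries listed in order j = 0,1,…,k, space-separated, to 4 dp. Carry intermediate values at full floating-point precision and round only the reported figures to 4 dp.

price = 8.1987
boundary = - - - - 53.3936 44.7688 53.3936 63.6800
tree:
8.1987
12.0801 4.1924
17.3313 6.6793 1.6051
24.0967 10.4073 2.8083 0.3452
32.2864 15.7751 4.8489 0.6731 0.0000
40.9112 23.0893 8.2321 1.3125 0.0000 0.0000
48.1428 32.2864 13.6673 2.5593 0.0000 0.0000 0.0000
54.2063 40.9112 22.0000 4.9907 0.0000 0.0000 0.0000 0.0000
59.2903 48.1428 32.2864 9.7319 0.0000 0.0000 0.0000 0.0000 0.0000

Δt=0.17850  u=1.19265  d=0.83847  q=0.48240  discount=0.99076
step 8 (expiry): payoffs max(K−S,0) = 59.2903 48.1428 32.2864 9.7319 0.0000 0.0000 0.0000 0.0000 0.0000
step 7: (k=7,j=0): S=31.4737, (K−S)⁺=54.2063, hold=53.4147 ⇒ V=54.2063 exercise | (k=7,j=1): S=44.7688, (K−S)⁺=40.9112, hold=40.1196 ⇒ V=40.9112 exercise | (k=7,j=2): S=63.6800, (K−S)⁺=22.0000, hold=21.2084 ⇒ V=22.0000 exercise | (k=7,j=3): S=90.5796, (K−S)⁺=0.0000, hold=4.9907 ⇒ V=4.9907 continue | (k=7,j=4): S=128.8422, (K−S)⁺=0.0000, hold=0.0000 ⇒ V=0.0000 continue | (k=7,j=5): S=183.2676, (K−S)⁺=0.0000, hold=0.0000 ⇒ V=0.0000 continue | (k=7,j=6): S=260.6832, (K−S)⁺=0.0000, hold=0.0000 ⇒ V=0.0000 continue | (k=7,j=7): S=370.8008, (K−S)⁺=0.0000, hold=0.0000 ⇒ V=0.0000 continue  boundary S*=63.6800
step 6: (k=6,j=0): S=37.5372, (K−S)⁺=48.1428, hold=47.3512 ⇒ V=48.1428 exercise | (k=6,j=1): S=53.3936, (K−S)⁺=32.2864, hold=31.4948 ⇒ V=32.2864 exercise | (k=6,j=2): S=75.9481, (K−S)⁺=9.7319, hold=13.6673 ⇒ V=13.6673 continue | (k=6,j=3): S=108.0300, (K−S)⁺=0.0000, hold=2.5593 ⇒ V=2.5593 continue | (k=6,j=4): S=153.6639, (K−S)⁺=0.0000, hold=0.0000 ⇒ V=0.0000 continue | (k=6,j=5): S=218.5744, (K−S)⁺=0.0000, hold=0.0000 ⇒ V=0.0000 continue | (k=6,j=6): S=310.9044, (K−S)⁺=0.0000, hold=0.0000 ⇒ V=0.0000 continue  boundary S*=53.3936
step 5: (k=5,j=0): S=44.7688, (K−S)⁺=40.9112, hold=40.1196 ⇒ V=40.9112 exercise | (k=5,j=1): S=63.6800, (K−S)⁺=22.0000, hold=23.0893 ⇒ V=23.0893 continue | (k=5,j=2): S=90.5796, (K−S)⁺=0.0000, hold=8.2321 ⇒ V=8.2321 continue | (k=5,j=3): S=128.8422, (K−S)⁺=0.0000, hold=1.3125 ⇒ V=1.3125 continue | (k=5,j=4): S=183.2676, (K−S)⁺=0.0000, hold=0.0000 ⇒ V=0.0000 continue | (k=5,j=5): S=260.6832, (K−S)⁺=0.0000, hold=0.0000 ⇒ V=0.0000 continue  boundary S*=44.7688
step 4: (k=4,j=0): S=53.3936, (K−S)⁺=32.2864, hold=32.0154 ⇒ V=32.2864 exercise | (k=4,j=1): S=75.9481, (K−S)⁺=9.7319, hold=15.7751 ⇒ V=15.7751 continue | (k=4,j=2): S=108.0300, (K−S)⁺=0.0000, hold=4.8489 ⇒ V=4.8489 continue | (k=4,j=3): S=153.6639, (K−S)⁺=0.0000, hold=0.6731 ⇒ V=0.6731 continue | (k=4,j=4): S=218.5744, (K−S)⁺=0.0000, hold=0.0000 ⇒ V=0.0000 continue  boundary S*=53.3936
step 3: (k=3,j=0): S=63.6800, (K−S)⁺=22.0000, hold=24.0967 ⇒ V=24.0967 continue | (k=3,j=1): S=90.5796, (K−S)⁺=0.0000, hold=10.4073 ⇒ V=10.4073 continue | (k=3,j=2): S=128.8422, (K−S)⁺=0.0000, hold=2.8083 ⇒ V=2.8083 continue | (k=3,j=3): S=183.2676, (K−S)⁺=0.0000, hold=0.3452 ⇒ V=0.3452 continue  boundary S*=-
step 2: (k=2,j=0): S=75.9481, (K−S)⁺=9.7319, hold=17.3313 ⇒ V=17.3313 continue | (k=2,j=1): S=108.0300, (K−S)⁺=0.0000, hold=6.6793 ⇒ V=6.6793 continue | (k=2,j=2): S=153.6639, (K−S)⁺=0.0000, hold=1.6051 ⇒ V=1.6051 continue  boundary S*=-
step 1: (k=1,j=0): S=90.5796, (K−S)⁺=0.0000, hold=12.0801 ⇒ V=12.0801 continue | (k=1,j=1): S=128.8422, (K−S)⁺=0.0000, hold=4.1924 ⇒ V=4.1924 continue  boundary S*=-
step 0: (k=0,j=0): S=108.0300, (K−S)⁺=0.0000, hold=8.1987 ⇒ V=8.1987 continue  boundary S*=-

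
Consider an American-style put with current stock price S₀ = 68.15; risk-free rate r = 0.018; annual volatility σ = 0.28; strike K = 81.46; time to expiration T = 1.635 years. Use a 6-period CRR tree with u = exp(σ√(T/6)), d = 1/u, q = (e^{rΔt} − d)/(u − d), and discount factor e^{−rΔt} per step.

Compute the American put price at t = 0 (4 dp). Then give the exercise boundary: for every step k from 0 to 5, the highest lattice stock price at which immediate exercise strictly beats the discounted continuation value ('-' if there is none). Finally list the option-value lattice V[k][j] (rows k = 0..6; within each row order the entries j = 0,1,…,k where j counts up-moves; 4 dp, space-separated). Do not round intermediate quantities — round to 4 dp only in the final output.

price = 17.6001
boundary = - - 50.8756 43.9573 50.8756 58.8827
tree:
17.6001
23.6518 11.2318
30.5844 16.3921 5.7629
37.5027 22.9703 9.4416 1.8411
43.4802 30.5844 14.9663 3.5600 0.0000
48.6449 37.5027 22.5773 6.8836 0.0000 0.0000
53.1072 43.4802 30.5844 13.3100 0.0000 0.0000 0.0000

params: Δt=0.27250 u=1.15739 d=0.86402 q=0.48028 e^(-rΔt)=0.99511
t_6 payoffs: 53.1072 43.4802 30.5844 13.3100 0.0000 0.0000 0.0000
t_5: node(5,0) S=32.8151 payoff=48.6449 vs cont=48.2463 → 48.6449 [stop]  node(5,1) S=43.9573 payoff=37.5027 vs cont=37.1041 → 37.5027 [stop]  node(5,2) S=58.8827 payoff=22.5773 vs cont=22.1787 → 22.5773 [stop]  node(5,3) S=78.8759 payoff=2.5841 vs cont=6.8836 → 6.8836 [wait]  node(5,4) S=105.6576 payoff=0.0000 vs cont=0.0000 → 0.0000 [wait]  node(5,5) S=141.5330 payoff=0.0000 vs cont=0.0000 → 0.0000 [wait]  ⇒ S*(5)=58.8827
t_4: node(4,0) S=37.9798 payoff=43.4802 vs cont=43.0816 → 43.4802 [stop]  node(4,1) S=50.8756 payoff=30.5844 vs cont=30.1859 → 30.5844 [stop]  node(4,2) S=68.1500 payoff=13.3100 vs cont=14.9663 → 14.9663 [wait]  node(4,3) S=91.2899 payoff=0.0000 vs cont=3.5600 → 3.5600 [wait]  node(4,4) S=122.2867 payoff=0.0000 vs cont=0.0000 → 0.0000 [wait]  ⇒ S*(4)=50.8756
t_3: node(3,0) S=43.9573 payoff=37.5027 vs cont=37.1041 → 37.5027 [stop]  node(3,1) S=58.8827 payoff=22.5773 vs cont=22.9703 → 22.9703 [wait]  node(3,2) S=78.8759 payoff=2.5841 vs cont=9.4416 → 9.4416 [wait]  node(3,3) S=105.6576 payoff=0.0000 vs cont=1.8411 → 1.8411 [wait]  ⇒ S*(3)=43.9573
t_2: node(2,0) S=50.8756 payoff=30.5844 vs cont=30.3737 → 30.5844 [stop]  node(2,1) S=68.1500 payoff=13.3100 vs cont=16.3921 → 16.3921 [wait]  node(2,2) S=91.2899 payoff=0.0000 vs cont=5.7629 → 5.7629 [wait]  ⇒ S*(2)=50.8756
t_1: node(1,0) S=58.8827 payoff=22.5773 vs cont=23.6518 → 23.6518 [wait]  node(1,1) S=78.8759 payoff=2.5841 vs cont=11.2318 → 11.2318 [wait]  ⇒ S*(1)=-
t_0: node(0,0) S=68.1500 payoff=13.3100 vs cont=17.6001 → 17.6001 [wait]  ⇒ S*(0)=-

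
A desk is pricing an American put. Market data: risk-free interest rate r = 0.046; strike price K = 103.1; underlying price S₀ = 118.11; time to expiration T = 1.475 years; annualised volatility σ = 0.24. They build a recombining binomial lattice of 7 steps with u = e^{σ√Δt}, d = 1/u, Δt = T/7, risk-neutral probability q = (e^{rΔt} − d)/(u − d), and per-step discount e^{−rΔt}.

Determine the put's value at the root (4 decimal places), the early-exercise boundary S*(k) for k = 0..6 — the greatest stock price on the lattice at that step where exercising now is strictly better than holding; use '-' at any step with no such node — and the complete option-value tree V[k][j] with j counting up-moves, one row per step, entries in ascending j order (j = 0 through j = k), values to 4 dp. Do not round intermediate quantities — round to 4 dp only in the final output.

Δt=0.21071  u=1.11647  d=0.89568  q=0.51660  discount=0.99035
step 7 (expiry): payoffs max(K−S,0) = 48.4781 35.0139 18.2309 0.0000 0.0000 0.0000 0.0000 0.0000
step 6: (k=6,j=0): S=60.9836, (K−S)⁺=42.1164, hold=41.1219 ⇒ V=42.1164 exercise | (k=6,j=1): S=76.0158, (K−S)⁺=27.0842, hold=26.0897 ⇒ V=27.0842 exercise | (k=6,j=2): S=94.7535, (K−S)⁺=8.3465, hold=8.7278 ⇒ V=8.7278 continue | (k=6,j=3): S=118.1100, (K−S)⁺=0.0000, hold=0.0000 ⇒ V=0.0000 continue | (k=6,j=4): S=147.2238, (K−S)⁺=0.0000, hold=0.0000 ⇒ V=0.0000 continue | (k=6,j=5): S=183.5140, (K−S)⁺=0.0000, hold=0.0000 ⇒ V=0.0000 continue | (k=6,j=6): S=228.7497, (K−S)⁺=0.0000, hold=0.0000 ⇒ V=0.0000 continue  boundary S*=76.0158
step 5: (k=5,j=0): S=68.0861, (K−S)⁺=35.0139, hold=34.0194 ⇒ V=35.0139 exercise | (k=5,j=1): S=84.8691, (K−S)⁺=18.2309, hold=17.4315 ⇒ V=18.2309 exercise | (k=5,j=2): S=105.7891, (K−S)⁺=0.0000, hold=4.1783 ⇒ V=4.1783 continue | (k=5,j=3): S=131.8658, (K−S)⁺=0.0000, hold=0.0000 ⇒ V=0.0000 continue | (k=5,j=4): S=164.3704, (K−S)⁺=0.0000, hold=0.0000 ⇒ V=0.0000 continue | (k=5,j=5): S=204.8873, (K−S)⁺=0.0000, hold=0.0000 ⇒ V=0.0000 continue  boundary S*=84.8691
step 4: (k=4,j=0): S=76.0158, (K−S)⁺=27.0842, hold=26.0897 ⇒ V=27.0842 exercise | (k=4,j=1): S=94.7535, (K−S)⁺=8.3465, hold=10.8655 ⇒ V=10.8655 continue | (k=4,j=2): S=118.1100, (K−S)⁺=0.0000, hold=2.0003 ⇒ V=2.0003 continue | (k=4,j=3): S=147.2238, (K−S)⁺=0.0000, hold=0.0000 ⇒ V=0.0000 continue | (k=4,j=4): S=183.5140, (K−S)⁺=0.0000, hold=0.0000 ⇒ V=0.0000 continue  boundary S*=76.0158
step 3: (k=3,j=0): S=84.8691, (K−S)⁺=18.2309, hold=18.5251 ⇒ V=18.5251 continue | (k=3,j=1): S=105.7891, (K−S)⁺=0.0000, hold=6.2251 ⇒ V=6.2251 continue | (k=3,j=2): S=131.8658, (K−S)⁺=0.0000, hold=0.9576 ⇒ V=0.9576 continue | (k=3,j=3): S=164.3704, (K−S)⁺=0.0000, hold=0.0000 ⇒ V=0.0000 continue  boundary S*=-
step 2: (k=2,j=0): S=94.7535, (K−S)⁺=8.3465, hold=12.0535 ⇒ V=12.0535 continue | (k=2,j=1): S=118.1100, (K−S)⁺=0.0000, hold=3.4701 ⇒ V=3.4701 continue | (k=2,j=2): S=147.2238, (K−S)⁺=0.0000, hold=0.4584 ⇒ V=0.4584 continue  boundary S*=-
step 1: (k=1,j=0): S=105.7891, (K−S)⁺=0.0000, hold=7.5458 ⇒ V=7.5458 continue | (k=1,j=1): S=131.8658, (K−S)⁺=0.0000, hold=1.8958 ⇒ V=1.8958 continue  boundary S*=-
step 0: (k=0,j=0): S=118.1100, (K−S)⁺=0.0000, hold=4.5824 ⇒ V=4.5824 continue  boundary S*=-

price = 4.5824
boundary = - - - - 76.0158 84.8691 76.0158
tree:
4.5824
7.5458 1.8958
12.0535 3.4701 0.4584
18.5251 6.2251 0.9576 0.0000
27.0842 10.8655 2.0003 0.0000 0.0000
35.0139 18.2309 4.1783 0.0000 0.0000 0.0000
42.1164 27.0842 8.7278 0.0000 0.0000 0.0000 0.0000
48.4781 35.0139 18.2309 0.0000 0.0000 0.0000 0.0000 0.0000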